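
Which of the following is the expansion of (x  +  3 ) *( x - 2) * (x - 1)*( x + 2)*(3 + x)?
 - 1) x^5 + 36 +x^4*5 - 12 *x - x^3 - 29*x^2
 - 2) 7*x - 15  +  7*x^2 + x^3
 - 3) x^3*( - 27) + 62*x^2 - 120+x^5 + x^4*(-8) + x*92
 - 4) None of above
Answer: 1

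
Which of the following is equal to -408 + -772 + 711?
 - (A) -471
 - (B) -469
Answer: B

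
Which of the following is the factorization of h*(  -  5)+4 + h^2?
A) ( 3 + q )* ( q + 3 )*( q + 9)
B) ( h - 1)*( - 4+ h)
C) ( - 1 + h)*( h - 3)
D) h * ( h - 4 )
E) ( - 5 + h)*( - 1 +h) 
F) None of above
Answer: B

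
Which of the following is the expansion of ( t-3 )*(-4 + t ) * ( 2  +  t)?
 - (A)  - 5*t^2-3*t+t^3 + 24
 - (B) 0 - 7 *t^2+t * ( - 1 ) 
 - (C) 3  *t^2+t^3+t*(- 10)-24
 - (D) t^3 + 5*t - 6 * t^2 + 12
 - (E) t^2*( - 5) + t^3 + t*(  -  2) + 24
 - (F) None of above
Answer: E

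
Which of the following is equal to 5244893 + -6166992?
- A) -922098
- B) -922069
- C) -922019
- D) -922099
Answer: D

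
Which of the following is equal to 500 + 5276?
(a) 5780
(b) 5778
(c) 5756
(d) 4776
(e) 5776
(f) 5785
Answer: e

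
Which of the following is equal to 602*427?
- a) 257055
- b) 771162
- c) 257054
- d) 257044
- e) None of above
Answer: c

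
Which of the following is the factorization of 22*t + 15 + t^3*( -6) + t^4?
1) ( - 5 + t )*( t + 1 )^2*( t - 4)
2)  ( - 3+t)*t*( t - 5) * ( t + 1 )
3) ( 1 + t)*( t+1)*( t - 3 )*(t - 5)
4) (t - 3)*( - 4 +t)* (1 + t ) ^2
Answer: 3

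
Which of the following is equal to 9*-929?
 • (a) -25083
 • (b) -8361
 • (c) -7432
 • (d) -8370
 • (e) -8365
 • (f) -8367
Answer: b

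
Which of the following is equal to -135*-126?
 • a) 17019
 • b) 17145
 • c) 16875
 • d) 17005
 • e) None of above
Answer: e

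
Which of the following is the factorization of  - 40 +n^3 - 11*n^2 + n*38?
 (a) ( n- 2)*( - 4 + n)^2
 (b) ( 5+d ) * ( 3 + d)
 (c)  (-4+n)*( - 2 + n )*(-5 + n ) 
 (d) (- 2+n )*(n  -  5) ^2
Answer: c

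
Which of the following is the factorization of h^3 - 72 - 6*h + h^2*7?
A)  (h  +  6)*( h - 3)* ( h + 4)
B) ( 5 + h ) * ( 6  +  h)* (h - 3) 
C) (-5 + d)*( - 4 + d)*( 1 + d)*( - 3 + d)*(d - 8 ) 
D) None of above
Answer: A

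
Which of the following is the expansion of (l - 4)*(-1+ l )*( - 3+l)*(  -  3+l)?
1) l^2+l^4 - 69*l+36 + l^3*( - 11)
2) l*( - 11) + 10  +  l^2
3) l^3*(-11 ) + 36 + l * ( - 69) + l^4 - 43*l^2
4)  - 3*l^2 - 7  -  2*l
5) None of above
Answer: 5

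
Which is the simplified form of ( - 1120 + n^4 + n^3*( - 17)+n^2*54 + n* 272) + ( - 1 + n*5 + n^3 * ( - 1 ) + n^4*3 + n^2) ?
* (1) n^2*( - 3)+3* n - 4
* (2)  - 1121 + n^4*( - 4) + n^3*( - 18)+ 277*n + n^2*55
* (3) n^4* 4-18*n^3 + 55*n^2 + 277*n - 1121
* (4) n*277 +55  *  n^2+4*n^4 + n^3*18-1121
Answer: 3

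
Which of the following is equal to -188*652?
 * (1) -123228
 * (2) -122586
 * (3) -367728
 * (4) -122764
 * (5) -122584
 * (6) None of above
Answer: 6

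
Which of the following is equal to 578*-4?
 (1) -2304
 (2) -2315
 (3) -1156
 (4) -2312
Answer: 4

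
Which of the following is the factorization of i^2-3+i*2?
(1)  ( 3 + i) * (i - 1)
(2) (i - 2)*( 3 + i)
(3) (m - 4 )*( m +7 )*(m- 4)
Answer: 1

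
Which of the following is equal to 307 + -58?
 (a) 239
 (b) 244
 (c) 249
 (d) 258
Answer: c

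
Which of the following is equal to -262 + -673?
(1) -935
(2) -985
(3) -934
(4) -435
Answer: 1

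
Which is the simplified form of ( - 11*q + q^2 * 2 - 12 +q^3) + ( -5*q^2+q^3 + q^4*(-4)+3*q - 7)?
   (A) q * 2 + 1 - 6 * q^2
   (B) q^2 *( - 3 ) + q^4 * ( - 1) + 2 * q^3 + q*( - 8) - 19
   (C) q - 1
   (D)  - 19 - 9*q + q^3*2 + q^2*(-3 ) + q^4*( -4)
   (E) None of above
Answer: E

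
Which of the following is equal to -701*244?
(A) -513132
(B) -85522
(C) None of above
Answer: C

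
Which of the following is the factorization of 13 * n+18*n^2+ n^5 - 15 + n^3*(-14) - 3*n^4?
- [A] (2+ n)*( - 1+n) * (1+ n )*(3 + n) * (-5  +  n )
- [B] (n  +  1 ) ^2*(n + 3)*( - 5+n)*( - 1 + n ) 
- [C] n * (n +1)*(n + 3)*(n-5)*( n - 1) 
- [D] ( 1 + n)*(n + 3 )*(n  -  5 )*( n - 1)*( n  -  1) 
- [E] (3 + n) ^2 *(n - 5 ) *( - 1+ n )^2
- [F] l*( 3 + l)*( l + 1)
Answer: D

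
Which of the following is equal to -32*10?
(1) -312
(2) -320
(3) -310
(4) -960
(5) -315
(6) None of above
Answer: 2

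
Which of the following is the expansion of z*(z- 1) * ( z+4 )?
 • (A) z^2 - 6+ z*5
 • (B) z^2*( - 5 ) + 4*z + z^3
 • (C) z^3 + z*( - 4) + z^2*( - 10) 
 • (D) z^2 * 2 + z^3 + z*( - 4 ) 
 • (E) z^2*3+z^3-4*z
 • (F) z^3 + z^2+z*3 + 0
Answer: E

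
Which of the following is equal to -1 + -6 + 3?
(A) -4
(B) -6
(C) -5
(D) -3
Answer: A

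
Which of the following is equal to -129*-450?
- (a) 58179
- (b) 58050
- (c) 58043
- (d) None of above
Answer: b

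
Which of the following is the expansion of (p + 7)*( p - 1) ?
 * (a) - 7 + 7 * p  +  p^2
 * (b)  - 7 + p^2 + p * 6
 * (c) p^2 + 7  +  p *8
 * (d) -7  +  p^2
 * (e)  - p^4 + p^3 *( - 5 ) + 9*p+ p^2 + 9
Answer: b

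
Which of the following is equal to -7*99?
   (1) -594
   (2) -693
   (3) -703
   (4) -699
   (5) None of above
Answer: 2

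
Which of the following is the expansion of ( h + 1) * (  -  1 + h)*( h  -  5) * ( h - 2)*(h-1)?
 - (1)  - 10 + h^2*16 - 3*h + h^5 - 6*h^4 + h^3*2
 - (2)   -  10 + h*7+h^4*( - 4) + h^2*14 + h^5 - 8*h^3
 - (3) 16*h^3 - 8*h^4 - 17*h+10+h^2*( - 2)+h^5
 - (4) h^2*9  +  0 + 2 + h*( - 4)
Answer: 3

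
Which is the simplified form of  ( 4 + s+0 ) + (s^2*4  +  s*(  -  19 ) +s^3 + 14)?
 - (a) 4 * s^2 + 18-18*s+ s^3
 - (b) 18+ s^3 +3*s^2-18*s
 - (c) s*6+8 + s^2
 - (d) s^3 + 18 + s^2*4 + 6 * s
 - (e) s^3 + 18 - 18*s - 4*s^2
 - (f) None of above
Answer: a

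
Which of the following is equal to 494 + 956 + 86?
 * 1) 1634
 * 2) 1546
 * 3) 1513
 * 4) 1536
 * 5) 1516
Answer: 4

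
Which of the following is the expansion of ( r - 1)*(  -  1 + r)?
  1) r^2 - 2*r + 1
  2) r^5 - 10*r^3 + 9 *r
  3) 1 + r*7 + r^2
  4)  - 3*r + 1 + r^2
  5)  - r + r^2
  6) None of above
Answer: 1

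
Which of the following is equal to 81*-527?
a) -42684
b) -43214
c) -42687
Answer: c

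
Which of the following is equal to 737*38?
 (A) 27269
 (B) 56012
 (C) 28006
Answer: C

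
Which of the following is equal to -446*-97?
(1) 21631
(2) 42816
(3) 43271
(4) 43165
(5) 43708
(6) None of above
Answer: 6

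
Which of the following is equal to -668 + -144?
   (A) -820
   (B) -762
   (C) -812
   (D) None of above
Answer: C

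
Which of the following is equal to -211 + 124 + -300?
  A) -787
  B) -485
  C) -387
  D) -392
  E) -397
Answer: C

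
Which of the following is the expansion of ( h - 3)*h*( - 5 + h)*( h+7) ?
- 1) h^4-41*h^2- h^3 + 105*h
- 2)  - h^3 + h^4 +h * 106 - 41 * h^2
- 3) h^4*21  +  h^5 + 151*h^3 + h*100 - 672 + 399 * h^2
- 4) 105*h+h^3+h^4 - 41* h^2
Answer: 1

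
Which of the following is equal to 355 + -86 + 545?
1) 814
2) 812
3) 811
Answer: 1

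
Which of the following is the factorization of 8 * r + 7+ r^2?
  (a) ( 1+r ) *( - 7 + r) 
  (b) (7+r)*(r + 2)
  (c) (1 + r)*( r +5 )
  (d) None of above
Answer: d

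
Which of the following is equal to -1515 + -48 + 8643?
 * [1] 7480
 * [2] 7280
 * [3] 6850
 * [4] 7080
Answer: 4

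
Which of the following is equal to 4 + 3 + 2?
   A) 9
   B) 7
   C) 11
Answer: A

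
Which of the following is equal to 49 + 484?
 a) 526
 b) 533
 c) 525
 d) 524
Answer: b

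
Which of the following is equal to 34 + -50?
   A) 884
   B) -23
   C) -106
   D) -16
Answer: D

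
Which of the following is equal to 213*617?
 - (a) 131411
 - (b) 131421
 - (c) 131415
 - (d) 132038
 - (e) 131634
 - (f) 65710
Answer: b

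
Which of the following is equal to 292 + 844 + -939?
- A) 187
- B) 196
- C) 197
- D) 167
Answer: C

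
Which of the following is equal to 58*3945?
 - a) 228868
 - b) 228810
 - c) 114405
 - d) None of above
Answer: b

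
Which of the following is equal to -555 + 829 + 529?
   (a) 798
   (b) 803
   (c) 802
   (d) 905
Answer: b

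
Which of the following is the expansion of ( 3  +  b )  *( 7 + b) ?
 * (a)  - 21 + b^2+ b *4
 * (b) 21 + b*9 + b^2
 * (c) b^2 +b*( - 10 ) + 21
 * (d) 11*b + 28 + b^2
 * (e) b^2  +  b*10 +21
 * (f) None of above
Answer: e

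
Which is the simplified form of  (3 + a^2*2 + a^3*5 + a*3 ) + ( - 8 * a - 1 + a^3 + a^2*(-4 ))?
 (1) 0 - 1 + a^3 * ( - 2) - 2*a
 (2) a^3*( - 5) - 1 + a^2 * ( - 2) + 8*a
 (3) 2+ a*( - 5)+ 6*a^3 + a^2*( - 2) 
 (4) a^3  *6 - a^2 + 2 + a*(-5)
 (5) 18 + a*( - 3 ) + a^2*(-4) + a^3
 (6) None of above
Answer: 3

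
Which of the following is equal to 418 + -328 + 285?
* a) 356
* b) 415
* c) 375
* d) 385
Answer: c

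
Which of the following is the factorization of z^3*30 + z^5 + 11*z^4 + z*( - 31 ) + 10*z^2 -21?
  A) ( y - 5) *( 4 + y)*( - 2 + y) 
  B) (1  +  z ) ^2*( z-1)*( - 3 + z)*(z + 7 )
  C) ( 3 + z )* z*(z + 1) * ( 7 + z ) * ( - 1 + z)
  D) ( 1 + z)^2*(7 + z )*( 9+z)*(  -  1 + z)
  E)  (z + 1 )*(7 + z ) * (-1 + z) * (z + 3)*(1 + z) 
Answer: E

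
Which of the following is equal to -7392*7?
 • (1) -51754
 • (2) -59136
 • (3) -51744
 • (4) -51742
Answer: 3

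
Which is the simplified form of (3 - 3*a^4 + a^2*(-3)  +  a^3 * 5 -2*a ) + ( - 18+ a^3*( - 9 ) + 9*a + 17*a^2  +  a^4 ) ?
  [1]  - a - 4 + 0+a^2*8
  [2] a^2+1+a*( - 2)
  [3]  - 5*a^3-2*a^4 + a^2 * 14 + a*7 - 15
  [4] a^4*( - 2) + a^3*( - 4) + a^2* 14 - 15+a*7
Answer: 4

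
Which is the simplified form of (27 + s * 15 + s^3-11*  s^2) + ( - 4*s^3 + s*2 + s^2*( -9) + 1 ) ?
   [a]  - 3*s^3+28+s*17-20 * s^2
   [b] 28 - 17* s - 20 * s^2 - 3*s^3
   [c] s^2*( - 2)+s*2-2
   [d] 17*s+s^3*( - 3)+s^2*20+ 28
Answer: a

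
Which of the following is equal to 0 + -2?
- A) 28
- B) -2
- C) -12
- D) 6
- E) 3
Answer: B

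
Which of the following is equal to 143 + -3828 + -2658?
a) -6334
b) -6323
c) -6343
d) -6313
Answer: c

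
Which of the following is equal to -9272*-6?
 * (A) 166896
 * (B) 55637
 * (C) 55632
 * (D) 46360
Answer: C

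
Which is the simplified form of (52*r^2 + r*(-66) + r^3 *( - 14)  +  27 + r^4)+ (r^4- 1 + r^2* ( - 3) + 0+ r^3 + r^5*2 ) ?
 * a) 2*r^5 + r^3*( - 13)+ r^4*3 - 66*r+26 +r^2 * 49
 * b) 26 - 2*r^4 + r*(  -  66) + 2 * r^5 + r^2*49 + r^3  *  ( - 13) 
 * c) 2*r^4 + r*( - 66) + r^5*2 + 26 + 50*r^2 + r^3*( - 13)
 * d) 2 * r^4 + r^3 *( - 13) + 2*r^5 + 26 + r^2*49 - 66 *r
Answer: d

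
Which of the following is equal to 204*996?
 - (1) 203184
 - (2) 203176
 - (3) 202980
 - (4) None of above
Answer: 1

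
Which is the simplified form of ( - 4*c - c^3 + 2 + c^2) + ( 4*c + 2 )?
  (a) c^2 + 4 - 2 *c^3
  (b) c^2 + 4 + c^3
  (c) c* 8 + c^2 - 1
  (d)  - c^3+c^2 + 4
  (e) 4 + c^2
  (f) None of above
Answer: d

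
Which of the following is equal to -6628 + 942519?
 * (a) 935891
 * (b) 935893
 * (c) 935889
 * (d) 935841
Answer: a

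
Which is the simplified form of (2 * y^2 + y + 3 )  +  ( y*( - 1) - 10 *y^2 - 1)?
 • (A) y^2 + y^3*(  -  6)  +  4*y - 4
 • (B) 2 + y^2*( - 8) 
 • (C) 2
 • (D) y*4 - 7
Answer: B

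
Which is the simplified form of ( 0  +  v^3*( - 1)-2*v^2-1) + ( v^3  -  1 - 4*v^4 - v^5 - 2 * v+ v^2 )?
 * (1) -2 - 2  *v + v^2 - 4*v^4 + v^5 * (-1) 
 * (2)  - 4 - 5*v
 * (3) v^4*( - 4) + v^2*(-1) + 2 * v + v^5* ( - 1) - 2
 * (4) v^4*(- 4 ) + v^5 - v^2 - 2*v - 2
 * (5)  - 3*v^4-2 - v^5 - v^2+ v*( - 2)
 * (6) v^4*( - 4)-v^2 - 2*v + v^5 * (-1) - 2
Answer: 6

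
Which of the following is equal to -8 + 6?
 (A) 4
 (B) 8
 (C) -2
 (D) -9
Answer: C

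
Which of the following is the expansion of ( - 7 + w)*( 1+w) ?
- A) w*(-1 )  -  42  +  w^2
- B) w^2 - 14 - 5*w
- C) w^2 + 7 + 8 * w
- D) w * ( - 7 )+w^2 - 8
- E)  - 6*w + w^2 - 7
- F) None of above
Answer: E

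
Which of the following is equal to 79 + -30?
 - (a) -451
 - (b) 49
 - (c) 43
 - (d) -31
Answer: b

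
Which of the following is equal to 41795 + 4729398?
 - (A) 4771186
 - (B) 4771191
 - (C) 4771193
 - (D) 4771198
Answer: C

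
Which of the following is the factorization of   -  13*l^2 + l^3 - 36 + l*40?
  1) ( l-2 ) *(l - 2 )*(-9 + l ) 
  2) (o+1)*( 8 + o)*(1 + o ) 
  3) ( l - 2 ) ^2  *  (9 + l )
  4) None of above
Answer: 1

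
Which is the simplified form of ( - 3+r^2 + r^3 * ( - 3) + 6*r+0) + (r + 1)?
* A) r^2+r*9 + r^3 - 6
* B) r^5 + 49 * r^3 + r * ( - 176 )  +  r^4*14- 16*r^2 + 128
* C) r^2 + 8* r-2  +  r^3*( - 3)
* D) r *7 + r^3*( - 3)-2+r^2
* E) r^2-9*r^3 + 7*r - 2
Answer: D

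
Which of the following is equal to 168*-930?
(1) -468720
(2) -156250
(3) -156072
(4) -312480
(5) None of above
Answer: 5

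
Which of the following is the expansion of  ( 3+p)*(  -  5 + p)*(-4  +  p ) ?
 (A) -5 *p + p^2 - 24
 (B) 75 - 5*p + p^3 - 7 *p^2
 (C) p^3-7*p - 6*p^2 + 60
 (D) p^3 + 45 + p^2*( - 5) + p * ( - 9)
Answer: C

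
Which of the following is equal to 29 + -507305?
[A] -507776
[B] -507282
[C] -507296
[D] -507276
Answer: D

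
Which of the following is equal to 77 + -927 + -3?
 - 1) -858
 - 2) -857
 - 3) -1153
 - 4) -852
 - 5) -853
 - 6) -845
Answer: 5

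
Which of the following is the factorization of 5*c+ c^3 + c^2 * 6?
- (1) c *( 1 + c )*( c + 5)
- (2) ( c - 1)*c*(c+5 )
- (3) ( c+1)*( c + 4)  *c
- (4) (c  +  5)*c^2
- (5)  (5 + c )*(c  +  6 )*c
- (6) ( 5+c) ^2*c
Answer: 1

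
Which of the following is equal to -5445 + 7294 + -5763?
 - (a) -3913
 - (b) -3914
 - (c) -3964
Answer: b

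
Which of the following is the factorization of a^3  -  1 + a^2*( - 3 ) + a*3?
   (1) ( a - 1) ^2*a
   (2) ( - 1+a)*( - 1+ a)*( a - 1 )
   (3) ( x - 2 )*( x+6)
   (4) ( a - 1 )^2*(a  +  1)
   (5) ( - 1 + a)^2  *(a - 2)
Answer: 2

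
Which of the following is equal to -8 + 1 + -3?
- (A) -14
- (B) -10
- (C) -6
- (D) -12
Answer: B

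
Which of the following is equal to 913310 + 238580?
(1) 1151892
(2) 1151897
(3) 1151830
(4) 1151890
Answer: 4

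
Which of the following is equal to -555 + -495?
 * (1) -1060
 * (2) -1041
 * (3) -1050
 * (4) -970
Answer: 3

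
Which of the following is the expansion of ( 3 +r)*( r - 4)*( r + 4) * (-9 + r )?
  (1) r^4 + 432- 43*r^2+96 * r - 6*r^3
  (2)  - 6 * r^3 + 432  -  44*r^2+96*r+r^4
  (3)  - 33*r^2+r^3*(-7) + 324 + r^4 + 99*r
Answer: 1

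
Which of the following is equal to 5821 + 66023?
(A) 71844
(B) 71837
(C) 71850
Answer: A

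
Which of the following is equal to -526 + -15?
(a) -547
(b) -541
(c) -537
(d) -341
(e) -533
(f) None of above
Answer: b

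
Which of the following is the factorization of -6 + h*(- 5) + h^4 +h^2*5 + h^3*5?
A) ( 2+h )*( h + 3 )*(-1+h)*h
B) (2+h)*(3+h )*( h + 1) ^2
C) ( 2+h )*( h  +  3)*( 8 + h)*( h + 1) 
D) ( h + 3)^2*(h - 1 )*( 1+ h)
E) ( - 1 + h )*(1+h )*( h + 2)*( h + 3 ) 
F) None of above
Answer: E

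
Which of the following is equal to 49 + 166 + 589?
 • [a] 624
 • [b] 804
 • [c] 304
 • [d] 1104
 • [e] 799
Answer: b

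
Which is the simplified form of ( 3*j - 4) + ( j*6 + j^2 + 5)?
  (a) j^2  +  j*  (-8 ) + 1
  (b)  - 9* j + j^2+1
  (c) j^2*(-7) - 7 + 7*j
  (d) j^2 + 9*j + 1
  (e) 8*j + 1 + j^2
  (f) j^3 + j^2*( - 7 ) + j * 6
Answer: d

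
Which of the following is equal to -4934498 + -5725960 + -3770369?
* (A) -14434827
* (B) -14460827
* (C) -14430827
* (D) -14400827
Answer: C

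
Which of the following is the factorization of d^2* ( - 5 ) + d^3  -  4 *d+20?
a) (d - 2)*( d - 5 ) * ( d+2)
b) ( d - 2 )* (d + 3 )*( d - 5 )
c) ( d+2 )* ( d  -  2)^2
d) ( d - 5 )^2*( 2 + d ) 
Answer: a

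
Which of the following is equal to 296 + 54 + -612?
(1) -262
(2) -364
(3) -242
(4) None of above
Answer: 1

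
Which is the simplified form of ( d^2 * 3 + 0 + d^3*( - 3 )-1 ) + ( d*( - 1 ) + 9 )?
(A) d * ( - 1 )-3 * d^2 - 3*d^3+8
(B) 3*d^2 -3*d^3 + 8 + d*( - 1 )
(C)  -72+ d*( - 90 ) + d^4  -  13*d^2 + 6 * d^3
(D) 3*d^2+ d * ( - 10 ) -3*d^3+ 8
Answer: B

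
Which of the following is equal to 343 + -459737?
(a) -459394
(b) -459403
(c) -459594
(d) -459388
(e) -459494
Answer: a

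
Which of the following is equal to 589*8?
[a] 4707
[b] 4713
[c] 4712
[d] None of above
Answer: c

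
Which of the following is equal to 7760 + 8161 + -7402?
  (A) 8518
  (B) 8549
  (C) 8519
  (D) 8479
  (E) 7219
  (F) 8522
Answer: C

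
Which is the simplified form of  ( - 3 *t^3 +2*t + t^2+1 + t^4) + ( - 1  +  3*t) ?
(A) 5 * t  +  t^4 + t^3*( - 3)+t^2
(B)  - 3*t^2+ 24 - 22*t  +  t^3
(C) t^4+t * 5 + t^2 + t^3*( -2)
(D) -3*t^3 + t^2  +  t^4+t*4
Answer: A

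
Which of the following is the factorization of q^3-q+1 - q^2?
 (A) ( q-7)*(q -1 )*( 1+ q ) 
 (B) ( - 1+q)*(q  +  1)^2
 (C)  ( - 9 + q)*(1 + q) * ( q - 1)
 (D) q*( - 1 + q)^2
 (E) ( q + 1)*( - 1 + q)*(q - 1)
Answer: E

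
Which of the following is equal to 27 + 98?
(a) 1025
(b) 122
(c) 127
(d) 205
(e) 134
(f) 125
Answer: f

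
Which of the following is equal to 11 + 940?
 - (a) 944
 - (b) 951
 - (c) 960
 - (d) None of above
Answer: b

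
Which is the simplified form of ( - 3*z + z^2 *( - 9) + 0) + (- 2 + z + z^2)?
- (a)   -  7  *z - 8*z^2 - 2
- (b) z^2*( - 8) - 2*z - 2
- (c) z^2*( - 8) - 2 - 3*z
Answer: b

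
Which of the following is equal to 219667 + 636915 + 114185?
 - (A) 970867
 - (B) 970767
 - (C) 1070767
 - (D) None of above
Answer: B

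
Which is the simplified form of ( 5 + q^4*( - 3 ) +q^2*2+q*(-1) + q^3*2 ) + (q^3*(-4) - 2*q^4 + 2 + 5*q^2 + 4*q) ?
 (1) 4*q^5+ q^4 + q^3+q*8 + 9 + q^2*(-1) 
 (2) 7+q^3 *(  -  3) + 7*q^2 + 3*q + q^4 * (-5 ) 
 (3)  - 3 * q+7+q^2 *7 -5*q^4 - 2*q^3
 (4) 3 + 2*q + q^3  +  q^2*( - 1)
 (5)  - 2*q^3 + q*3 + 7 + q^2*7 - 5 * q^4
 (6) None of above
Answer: 5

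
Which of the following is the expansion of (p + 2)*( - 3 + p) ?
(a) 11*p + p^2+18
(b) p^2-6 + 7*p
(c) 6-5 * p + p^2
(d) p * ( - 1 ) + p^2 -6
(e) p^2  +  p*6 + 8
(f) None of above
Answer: d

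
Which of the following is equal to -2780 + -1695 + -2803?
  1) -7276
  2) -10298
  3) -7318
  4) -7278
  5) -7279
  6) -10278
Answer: 4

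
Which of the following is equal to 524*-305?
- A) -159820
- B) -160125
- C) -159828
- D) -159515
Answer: A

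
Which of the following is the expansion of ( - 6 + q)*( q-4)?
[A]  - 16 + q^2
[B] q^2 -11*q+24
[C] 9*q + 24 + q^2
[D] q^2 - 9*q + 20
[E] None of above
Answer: E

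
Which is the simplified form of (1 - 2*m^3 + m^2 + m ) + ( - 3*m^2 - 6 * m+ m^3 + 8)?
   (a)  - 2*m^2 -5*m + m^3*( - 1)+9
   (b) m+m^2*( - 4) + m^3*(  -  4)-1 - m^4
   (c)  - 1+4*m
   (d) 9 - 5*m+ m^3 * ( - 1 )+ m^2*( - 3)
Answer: a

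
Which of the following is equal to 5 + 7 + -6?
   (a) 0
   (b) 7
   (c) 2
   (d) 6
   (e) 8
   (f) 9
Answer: d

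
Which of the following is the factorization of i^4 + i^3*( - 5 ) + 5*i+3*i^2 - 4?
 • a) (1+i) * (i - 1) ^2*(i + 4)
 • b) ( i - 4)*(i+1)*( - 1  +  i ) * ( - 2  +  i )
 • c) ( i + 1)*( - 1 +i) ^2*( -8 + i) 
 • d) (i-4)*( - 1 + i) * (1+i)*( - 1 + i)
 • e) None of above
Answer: d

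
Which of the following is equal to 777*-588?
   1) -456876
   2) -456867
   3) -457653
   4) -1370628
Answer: 1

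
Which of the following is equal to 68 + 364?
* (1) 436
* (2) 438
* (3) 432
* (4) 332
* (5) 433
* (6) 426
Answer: 3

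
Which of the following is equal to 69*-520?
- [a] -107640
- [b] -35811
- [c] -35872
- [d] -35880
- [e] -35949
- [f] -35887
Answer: d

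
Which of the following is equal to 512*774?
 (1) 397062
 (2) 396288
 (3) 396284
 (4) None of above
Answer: 2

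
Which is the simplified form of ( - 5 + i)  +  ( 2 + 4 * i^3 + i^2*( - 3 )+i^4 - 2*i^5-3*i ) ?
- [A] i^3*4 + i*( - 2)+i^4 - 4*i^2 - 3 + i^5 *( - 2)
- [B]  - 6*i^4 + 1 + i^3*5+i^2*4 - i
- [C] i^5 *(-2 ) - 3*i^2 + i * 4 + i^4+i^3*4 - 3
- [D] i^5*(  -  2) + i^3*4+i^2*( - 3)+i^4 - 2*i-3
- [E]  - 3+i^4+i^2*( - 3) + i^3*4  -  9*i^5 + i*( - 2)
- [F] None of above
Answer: D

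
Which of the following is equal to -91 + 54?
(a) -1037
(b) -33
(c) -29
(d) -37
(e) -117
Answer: d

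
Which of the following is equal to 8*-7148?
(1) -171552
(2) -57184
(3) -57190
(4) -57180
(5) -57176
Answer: 2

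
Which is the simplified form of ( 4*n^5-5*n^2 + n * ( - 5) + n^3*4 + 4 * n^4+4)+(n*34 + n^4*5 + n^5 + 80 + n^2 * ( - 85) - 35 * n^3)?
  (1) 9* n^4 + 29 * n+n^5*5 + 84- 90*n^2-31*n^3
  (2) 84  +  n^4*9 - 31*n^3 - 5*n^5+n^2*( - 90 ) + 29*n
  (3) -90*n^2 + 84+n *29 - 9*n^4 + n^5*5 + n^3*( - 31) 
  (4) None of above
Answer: 1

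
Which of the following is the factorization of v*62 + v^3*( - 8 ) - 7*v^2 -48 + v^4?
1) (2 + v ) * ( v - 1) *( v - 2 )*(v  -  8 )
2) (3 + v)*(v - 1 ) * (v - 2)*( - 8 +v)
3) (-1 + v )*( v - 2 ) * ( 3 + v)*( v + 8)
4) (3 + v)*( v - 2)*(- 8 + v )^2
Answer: 2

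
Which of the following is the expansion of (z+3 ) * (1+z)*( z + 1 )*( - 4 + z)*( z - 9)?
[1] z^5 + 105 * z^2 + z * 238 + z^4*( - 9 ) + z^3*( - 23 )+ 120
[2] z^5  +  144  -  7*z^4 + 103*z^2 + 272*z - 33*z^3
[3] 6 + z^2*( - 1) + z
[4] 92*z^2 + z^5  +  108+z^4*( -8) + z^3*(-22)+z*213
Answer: 4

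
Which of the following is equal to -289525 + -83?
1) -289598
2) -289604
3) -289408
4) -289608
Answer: 4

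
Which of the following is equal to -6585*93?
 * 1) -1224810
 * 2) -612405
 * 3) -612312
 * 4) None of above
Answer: 2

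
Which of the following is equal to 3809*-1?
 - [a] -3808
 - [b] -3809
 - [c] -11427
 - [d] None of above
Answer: b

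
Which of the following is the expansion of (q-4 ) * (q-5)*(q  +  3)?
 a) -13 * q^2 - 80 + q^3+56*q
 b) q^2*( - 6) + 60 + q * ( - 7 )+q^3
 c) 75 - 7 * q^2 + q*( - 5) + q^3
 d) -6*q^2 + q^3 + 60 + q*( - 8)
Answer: b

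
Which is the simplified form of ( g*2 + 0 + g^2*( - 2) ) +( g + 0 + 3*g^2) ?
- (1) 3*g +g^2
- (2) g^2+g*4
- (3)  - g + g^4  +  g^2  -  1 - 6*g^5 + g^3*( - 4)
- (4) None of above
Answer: 1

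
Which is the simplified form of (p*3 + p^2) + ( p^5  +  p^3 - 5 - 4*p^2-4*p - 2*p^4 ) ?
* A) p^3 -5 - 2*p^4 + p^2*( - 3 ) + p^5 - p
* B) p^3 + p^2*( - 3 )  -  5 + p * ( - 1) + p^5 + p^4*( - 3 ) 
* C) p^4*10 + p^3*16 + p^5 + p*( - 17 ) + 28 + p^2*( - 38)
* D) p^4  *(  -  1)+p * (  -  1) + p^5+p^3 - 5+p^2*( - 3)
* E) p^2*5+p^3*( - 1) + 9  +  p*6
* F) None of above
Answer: A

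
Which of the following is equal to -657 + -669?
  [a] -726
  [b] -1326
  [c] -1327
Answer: b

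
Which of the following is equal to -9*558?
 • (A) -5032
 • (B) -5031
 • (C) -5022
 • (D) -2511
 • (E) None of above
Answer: C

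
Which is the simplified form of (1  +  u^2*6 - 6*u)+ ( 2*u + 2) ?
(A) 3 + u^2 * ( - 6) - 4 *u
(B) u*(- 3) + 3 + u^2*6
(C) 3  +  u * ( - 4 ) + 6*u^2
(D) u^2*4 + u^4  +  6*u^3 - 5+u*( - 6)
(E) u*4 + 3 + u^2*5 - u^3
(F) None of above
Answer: C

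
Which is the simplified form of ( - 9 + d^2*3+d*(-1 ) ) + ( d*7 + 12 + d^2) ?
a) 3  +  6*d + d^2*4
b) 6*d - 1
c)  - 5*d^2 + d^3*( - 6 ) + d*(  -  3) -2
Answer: a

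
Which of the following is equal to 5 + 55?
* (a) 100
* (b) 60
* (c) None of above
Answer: b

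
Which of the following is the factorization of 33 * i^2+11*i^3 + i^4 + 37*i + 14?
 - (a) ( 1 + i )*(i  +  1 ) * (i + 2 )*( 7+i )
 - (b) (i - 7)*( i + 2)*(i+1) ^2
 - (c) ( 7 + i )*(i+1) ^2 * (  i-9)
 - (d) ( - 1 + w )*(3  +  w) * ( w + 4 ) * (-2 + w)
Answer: a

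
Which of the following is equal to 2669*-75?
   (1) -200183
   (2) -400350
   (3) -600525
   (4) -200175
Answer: 4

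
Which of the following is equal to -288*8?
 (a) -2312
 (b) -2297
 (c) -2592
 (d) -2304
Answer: d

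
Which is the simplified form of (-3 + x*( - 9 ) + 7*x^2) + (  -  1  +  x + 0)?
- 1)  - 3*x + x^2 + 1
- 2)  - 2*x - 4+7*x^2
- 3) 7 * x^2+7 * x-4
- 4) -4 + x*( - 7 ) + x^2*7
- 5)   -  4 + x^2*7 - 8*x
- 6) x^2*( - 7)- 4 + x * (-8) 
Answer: 5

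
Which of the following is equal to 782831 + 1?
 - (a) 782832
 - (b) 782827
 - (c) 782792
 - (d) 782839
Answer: a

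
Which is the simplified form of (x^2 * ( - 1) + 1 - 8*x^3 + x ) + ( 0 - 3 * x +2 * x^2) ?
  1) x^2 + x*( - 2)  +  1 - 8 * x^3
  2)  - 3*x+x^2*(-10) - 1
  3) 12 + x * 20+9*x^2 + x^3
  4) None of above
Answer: 1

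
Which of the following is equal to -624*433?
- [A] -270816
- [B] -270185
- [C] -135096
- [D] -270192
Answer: D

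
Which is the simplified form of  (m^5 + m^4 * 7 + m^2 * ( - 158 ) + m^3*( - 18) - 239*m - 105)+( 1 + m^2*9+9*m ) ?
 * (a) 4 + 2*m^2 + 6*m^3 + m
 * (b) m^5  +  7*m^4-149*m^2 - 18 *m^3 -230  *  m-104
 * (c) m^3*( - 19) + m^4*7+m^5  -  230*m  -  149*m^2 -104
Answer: b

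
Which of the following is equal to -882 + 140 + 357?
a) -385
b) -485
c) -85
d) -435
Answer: a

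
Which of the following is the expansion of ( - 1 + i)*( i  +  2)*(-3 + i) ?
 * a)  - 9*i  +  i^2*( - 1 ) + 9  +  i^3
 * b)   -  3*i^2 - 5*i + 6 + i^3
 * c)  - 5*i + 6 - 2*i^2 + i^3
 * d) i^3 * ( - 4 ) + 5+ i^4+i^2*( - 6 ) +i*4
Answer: c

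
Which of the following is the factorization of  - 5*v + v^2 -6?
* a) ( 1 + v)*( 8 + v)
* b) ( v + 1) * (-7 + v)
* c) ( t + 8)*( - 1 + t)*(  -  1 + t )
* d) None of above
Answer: d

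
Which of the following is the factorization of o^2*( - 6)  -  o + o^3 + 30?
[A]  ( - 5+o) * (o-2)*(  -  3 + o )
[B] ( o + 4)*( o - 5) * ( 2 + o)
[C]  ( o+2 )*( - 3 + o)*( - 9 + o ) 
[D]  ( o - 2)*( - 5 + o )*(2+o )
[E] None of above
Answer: E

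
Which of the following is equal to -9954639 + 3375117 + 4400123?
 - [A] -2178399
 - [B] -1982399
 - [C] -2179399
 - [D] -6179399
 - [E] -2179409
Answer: C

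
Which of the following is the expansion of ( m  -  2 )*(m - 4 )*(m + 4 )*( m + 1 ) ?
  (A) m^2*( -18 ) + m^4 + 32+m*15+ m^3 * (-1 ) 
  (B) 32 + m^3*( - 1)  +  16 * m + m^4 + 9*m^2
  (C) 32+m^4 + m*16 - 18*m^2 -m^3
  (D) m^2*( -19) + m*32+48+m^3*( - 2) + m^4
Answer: C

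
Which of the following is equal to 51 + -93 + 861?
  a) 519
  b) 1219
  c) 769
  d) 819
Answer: d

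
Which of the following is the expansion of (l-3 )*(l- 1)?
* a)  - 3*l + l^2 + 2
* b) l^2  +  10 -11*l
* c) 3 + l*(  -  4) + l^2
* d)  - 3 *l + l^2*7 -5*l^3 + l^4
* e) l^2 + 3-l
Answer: c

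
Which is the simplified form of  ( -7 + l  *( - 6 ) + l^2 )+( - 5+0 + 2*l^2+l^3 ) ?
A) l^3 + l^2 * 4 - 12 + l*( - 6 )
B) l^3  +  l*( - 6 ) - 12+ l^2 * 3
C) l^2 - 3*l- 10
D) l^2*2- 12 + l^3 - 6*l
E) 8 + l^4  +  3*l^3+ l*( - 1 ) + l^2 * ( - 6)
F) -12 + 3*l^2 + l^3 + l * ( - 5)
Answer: B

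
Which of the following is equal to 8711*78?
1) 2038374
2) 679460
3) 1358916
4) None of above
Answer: 4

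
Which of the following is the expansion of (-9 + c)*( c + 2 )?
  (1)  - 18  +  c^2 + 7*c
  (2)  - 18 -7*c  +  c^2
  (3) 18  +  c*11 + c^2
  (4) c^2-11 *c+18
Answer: 2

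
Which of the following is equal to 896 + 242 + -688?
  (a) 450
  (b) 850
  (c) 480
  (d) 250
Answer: a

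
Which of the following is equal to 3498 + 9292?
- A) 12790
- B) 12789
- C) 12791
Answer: A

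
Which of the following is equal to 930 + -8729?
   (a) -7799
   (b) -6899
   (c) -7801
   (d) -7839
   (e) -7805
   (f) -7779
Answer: a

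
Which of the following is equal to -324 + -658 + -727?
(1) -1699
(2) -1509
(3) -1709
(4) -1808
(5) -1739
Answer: 3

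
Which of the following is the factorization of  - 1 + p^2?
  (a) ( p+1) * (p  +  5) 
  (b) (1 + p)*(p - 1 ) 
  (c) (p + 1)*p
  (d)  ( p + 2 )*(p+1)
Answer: b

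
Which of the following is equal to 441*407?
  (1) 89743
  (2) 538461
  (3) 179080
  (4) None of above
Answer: 4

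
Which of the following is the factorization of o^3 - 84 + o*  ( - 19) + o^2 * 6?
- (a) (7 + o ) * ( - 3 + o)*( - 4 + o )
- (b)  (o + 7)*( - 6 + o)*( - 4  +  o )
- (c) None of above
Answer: c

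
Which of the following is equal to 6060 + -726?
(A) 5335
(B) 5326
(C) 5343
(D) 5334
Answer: D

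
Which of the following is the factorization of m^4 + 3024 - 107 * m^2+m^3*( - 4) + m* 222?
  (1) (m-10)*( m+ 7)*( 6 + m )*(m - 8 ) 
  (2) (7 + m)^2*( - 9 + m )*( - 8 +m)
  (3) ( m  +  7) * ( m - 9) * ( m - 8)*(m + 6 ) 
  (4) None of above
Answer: 3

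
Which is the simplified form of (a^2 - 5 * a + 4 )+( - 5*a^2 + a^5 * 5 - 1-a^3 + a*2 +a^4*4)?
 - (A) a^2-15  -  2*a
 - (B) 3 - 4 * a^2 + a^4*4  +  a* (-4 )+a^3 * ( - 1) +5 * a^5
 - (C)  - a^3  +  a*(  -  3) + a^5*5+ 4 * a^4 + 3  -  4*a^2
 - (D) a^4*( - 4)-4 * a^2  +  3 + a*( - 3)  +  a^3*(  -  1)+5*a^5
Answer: C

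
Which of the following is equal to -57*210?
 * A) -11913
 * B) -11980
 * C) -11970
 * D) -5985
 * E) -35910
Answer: C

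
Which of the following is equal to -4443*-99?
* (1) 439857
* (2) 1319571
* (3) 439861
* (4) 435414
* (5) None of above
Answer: 1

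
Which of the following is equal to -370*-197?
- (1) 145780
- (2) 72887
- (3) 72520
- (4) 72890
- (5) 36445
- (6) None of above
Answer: 4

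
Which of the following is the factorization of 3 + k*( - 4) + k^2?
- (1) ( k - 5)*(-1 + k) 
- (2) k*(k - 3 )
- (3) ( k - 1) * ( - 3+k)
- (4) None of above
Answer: 3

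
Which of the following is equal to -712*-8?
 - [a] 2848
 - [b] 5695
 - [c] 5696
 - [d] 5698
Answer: c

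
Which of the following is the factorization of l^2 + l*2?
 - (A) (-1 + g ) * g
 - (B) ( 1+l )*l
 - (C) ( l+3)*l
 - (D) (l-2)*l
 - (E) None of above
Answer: E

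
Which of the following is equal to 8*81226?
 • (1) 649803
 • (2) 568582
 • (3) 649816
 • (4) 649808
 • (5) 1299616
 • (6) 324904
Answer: 4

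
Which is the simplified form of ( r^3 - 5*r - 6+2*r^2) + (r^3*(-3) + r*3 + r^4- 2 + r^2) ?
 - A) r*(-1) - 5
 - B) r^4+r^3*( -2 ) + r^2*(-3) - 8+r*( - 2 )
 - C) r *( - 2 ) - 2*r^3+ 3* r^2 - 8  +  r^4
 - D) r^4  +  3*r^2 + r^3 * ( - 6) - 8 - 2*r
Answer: C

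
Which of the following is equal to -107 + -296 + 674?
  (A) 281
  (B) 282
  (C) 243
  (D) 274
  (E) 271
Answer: E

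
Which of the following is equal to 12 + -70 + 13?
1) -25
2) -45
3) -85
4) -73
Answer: 2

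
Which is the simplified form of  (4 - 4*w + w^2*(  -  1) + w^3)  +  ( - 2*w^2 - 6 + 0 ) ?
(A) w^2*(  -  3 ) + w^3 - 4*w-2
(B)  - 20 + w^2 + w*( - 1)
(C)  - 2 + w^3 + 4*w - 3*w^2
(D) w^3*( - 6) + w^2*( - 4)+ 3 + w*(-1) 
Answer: A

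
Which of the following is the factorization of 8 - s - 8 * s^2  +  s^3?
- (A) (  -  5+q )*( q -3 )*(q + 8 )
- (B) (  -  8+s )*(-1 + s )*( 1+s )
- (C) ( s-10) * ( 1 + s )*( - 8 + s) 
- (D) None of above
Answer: B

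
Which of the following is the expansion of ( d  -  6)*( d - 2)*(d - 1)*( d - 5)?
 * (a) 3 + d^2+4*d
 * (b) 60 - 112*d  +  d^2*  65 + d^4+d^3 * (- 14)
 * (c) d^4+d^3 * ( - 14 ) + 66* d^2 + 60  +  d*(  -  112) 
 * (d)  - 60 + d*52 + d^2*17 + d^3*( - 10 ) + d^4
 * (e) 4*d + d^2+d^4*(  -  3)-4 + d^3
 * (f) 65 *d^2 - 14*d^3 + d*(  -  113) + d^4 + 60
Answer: b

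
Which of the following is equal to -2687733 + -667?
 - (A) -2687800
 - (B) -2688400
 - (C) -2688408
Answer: B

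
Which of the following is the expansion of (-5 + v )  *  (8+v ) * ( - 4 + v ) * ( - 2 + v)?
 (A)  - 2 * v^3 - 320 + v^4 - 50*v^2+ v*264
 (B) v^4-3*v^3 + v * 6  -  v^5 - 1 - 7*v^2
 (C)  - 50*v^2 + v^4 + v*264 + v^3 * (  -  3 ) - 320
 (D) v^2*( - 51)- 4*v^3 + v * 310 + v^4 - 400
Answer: C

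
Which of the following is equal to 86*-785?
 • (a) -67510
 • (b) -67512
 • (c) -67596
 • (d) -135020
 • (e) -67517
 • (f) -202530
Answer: a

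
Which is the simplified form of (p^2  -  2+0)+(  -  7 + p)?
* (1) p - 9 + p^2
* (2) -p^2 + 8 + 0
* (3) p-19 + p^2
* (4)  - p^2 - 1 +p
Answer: 1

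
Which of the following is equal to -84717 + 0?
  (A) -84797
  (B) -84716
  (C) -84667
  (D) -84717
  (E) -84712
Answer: D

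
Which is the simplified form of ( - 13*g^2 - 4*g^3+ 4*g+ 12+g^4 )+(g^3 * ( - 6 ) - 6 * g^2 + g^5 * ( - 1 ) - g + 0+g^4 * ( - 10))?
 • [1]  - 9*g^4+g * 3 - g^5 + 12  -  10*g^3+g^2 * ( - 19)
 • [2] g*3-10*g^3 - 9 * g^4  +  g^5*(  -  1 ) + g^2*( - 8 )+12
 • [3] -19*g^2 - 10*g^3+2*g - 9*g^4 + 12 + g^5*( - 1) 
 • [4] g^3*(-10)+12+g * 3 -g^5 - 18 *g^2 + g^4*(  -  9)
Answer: 1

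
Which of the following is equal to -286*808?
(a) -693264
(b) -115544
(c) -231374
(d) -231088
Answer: d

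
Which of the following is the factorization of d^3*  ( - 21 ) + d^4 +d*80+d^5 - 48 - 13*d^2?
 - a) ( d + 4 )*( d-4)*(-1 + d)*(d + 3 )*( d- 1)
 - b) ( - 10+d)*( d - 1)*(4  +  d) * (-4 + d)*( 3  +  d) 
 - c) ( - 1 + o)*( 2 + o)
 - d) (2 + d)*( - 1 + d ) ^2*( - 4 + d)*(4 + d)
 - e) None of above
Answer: a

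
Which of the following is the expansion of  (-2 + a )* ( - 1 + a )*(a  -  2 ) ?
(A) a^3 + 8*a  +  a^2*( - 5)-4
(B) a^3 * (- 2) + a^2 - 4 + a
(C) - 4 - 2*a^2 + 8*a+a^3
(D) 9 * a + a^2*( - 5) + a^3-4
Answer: A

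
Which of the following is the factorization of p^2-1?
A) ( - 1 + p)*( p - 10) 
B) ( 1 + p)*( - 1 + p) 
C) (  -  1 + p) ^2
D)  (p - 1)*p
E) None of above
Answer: B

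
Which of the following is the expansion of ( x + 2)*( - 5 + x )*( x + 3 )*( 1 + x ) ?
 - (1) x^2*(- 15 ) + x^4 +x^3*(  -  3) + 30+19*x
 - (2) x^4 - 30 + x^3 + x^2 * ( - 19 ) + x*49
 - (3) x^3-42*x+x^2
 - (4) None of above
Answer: 4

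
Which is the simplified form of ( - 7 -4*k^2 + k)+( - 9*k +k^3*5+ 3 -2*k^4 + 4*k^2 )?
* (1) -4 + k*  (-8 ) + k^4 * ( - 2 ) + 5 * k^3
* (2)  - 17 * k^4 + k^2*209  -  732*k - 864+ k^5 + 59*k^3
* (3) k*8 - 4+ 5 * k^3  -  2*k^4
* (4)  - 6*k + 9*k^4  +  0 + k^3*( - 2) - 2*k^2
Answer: 1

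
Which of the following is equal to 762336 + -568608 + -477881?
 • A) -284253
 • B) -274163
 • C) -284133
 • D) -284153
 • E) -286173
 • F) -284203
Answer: D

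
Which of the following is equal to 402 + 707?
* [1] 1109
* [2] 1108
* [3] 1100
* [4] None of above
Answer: 1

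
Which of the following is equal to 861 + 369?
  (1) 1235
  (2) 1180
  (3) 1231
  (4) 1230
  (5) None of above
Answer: 4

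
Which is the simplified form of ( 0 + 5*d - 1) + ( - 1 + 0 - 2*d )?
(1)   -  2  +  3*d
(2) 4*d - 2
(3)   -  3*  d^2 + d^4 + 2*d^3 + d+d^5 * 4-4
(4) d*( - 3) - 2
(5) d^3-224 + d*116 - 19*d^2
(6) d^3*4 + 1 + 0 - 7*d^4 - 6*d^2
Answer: 1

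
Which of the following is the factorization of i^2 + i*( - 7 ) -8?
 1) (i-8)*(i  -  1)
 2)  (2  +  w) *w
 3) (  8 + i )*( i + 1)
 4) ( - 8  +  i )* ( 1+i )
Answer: 4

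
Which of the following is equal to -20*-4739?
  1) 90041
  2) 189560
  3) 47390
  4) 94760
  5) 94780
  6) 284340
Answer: 5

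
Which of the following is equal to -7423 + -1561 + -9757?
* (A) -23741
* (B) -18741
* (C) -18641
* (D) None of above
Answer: B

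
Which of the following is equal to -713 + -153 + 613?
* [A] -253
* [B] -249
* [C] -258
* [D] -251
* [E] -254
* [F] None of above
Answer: A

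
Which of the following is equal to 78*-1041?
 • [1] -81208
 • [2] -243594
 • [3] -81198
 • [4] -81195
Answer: 3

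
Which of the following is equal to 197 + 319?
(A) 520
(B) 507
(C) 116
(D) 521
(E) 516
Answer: E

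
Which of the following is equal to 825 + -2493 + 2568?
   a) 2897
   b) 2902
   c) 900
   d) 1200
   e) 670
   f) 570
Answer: c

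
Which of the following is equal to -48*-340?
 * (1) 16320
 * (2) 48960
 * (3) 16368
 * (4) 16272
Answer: 1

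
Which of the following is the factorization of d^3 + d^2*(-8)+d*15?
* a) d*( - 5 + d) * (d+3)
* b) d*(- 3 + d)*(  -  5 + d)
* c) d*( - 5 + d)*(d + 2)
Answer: b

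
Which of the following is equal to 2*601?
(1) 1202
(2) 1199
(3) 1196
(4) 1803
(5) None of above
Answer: 1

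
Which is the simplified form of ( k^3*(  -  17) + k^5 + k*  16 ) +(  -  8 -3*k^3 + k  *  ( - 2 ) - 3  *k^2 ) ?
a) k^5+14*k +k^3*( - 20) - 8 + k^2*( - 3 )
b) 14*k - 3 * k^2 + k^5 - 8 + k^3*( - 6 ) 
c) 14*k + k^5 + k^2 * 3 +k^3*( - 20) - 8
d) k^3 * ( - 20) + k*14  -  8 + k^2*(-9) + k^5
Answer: a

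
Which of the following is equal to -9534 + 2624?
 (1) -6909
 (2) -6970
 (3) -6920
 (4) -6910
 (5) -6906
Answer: 4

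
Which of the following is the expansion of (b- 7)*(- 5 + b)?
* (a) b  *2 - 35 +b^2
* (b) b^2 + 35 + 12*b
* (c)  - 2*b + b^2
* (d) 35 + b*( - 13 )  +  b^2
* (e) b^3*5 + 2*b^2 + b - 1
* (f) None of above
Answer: f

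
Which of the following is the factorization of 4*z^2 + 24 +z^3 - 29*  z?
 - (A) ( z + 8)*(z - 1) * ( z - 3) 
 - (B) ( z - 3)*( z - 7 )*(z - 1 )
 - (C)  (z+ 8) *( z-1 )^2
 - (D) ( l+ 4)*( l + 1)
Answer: A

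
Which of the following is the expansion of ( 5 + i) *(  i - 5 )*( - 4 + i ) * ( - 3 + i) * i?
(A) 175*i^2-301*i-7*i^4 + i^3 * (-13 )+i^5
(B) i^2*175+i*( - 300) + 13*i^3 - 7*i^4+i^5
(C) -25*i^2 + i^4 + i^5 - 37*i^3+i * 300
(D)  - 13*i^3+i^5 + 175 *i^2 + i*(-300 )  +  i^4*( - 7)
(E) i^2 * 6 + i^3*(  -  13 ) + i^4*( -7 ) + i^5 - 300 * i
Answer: D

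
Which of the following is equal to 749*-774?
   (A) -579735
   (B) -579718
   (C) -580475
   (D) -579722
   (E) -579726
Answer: E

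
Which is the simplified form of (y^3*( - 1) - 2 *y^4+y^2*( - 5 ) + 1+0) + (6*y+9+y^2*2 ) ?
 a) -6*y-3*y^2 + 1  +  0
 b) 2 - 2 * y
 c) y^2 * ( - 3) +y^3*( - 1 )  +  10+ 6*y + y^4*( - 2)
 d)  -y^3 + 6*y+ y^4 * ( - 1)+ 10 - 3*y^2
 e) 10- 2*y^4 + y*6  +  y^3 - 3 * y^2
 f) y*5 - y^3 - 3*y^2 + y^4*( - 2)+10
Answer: c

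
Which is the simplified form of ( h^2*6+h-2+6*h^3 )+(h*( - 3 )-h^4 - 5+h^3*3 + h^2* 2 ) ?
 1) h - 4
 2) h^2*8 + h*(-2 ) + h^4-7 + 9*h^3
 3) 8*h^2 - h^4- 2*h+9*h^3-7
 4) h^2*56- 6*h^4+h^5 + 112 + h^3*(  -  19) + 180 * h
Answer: 3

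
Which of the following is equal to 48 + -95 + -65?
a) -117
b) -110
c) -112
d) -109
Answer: c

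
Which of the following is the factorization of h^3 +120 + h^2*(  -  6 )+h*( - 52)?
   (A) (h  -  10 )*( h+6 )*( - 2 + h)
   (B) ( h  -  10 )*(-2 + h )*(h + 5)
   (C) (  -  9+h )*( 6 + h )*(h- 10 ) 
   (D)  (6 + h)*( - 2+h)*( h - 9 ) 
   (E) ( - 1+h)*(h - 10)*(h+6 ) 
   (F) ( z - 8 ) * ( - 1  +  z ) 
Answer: A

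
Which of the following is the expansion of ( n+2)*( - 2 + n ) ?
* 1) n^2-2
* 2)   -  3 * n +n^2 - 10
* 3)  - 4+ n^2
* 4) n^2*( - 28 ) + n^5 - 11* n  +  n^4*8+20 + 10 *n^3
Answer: 3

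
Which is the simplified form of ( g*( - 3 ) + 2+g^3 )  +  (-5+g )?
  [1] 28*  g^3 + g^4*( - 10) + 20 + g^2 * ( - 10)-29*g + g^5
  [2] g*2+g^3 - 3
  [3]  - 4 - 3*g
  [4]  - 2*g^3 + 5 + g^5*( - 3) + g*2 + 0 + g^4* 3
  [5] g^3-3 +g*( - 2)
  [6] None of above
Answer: 5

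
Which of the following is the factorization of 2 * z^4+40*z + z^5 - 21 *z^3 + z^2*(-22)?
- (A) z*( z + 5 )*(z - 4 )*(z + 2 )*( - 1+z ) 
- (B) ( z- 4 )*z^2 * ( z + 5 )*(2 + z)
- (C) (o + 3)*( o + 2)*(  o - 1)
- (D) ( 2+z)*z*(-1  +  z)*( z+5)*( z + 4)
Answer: A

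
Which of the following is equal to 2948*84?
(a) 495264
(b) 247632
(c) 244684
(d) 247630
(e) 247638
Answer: b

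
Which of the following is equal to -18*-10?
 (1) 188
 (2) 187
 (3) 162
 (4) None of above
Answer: 4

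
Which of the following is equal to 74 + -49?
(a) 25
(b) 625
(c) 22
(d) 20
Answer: a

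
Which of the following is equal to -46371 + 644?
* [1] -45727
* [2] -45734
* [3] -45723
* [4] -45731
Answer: 1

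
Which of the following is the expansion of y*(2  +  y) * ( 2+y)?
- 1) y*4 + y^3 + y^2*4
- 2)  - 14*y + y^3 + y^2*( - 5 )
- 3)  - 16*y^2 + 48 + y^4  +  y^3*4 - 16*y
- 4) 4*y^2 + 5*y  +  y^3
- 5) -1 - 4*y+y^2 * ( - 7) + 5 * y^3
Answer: 1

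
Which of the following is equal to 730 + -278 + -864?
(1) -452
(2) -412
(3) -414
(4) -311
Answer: 2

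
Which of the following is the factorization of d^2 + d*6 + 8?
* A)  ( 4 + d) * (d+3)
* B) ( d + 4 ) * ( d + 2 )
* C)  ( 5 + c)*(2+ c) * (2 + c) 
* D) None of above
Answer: B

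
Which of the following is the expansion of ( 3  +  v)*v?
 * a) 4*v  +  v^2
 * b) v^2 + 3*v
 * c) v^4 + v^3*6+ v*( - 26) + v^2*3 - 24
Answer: b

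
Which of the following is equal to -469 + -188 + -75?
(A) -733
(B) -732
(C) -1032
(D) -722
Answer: B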